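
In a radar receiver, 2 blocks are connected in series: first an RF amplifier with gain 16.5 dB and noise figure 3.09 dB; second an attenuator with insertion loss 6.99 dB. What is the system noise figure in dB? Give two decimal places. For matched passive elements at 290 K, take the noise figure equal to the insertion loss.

3.28 dB

Convert to linear (a loss of L dB is a gain of −L dB): F_i = 10^(NF_i/10), G_i = 10^(G_i,dB/10)
  Stage 1: F_1 = 10^(3.09/10) = 2.037, G_1 = 10^(16.5/10) = 44.67
  Stage 2: F_2 = 10^(6.99/10) = 5.000, G_2 = 10^(−6.99/10) = 0.2000
Friis cascade:
  F = 2.037 + (5.000 − 1)/44.67 = 2.127
NF = 10 log₁₀(2.127) = 3.28 dB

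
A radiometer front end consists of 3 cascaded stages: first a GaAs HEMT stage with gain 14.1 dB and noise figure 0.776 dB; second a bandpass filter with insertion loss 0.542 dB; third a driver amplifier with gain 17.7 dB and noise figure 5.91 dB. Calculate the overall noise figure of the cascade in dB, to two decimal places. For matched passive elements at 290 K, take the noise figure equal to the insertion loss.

1.23 dB

Convert to linear (a loss of L dB is a gain of −L dB): F_i = 10^(NF_i/10), G_i = 10^(G_i,dB/10)
  Stage 1: F_1 = 10^(0.776/10) = 1.196, G_1 = 10^(14.1/10) = 25.70
  Stage 2: F_2 = 10^(0.542/10) = 1.133, G_2 = 10^(−0.542/10) = 0.8827
  Stage 3: F_3 = 10^(5.91/10) = 3.899, G_3 = 10^(17.7/10) = 58.88
Friis cascade:
  F = 1.196 + (1.133 − 1)/25.70 + (3.899 − 1)/22.69 = 1.329
NF = 10 log₁₀(1.329) = 1.23 dB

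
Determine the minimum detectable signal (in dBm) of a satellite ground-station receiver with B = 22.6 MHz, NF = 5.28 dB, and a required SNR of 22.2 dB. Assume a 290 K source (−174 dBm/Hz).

Sensitivity = −174 + 10 log₁₀(B) + NF + SNR_min
= −174 + 73.54 + 5.28 + 22.2
= −72.98 dBm → −73.0 dBm

−73.0 dBm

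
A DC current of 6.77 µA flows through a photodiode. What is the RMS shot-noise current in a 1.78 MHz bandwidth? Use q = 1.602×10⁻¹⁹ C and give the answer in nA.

1.96 nA

I_n = √(2qI·B)
2qI·B = 2 × 1.602×10⁻¹⁹ × 6.77×10⁻⁶ × 1.78×10⁶ = 3.86×10⁻¹⁸ A²
I_n = √(3.86×10⁻¹⁸) = 1.96×10⁻⁹ A = 1.96 nA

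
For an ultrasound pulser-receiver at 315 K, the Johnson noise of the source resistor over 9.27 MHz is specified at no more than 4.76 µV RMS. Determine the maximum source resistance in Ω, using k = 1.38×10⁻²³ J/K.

Johnson–Nyquist: V_n = √(4kTRB) ⇒ R = V_n² / (4kTB)
4kTB = 4 × 1.38×10⁻²³ × 315 × 9.27×10⁶ = 1.61×10⁻¹³
R = (4.76×10⁻⁶)² / 1.61×10⁻¹³ = 1.41×10² Ω = 141 Ω

141 Ω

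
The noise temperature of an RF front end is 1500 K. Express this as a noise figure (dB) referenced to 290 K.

F = 1 + T_e/T₀ = 1 + 1500/290 = 6.17241
NF = 10 log₁₀(6.17241) = 7.90 dB

7.90 dB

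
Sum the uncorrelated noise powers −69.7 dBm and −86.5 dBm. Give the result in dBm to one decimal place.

−69.6 dBm

Convert to linear, add, convert back:
P₁ = 1.07×10⁻¹⁰ W, P₂ = 2.24×10⁻¹² W
P_tot = 1.09×10⁻¹⁰ W → 10 log₁₀(P_tot / 10⁻³) = −69.6 dBm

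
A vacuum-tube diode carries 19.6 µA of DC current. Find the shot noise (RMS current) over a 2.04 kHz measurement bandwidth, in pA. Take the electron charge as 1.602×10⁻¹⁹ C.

I_n = √(2qI·B)
2qI·B = 2 × 1.602×10⁻¹⁹ × 1.96×10⁻⁵ × 2.04×10³ = 1.28×10⁻²⁰ A²
I_n = √(1.28×10⁻²⁰) = 1.13×10⁻¹⁰ A = 113 pA

113 pA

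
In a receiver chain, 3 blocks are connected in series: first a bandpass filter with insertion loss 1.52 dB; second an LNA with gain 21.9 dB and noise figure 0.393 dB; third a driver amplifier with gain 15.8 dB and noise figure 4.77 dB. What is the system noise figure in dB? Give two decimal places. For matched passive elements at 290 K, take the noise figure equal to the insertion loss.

1.96 dB

Convert to linear (a loss of L dB is a gain of −L dB): F_i = 10^(NF_i/10), G_i = 10^(G_i,dB/10)
  Stage 1: F_1 = 10^(1.52/10) = 1.419, G_1 = 10^(−1.52/10) = 0.7047
  Stage 2: F_2 = 10^(0.393/10) = 1.095, G_2 = 10^(21.9/10) = 154.9
  Stage 3: F_3 = 10^(4.77/10) = 2.999, G_3 = 10^(15.8/10) = 38.02
Friis cascade:
  F = 1.419 + (1.095 − 1)/0.7047 + (2.999 − 1)/109.1 = 1.572
NF = 10 log₁₀(1.572) = 1.96 dB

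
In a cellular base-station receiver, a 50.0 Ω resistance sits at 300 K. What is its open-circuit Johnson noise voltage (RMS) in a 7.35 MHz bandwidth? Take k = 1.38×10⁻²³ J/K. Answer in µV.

V_n = √(4kTRB)
4kTRB = 4 × 1.38×10⁻²³ × 300 × 5.00×10¹ × 7.35×10⁶ = 6.09×10⁻¹² V²
V_n = √(6.09×10⁻¹²) = 2.47×10⁻⁶ V = 2.47 µV

2.47 µV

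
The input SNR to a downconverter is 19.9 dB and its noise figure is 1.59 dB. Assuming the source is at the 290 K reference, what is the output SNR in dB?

By definition F = SNR_in/SNR_out, so in dB: SNR_out = SNR_in − NF
SNR_out = 19.9 − 1.59 = 18.31 dB

18.31 dB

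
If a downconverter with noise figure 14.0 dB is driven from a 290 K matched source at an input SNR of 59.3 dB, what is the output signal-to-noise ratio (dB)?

By definition F = SNR_in/SNR_out, so in dB: SNR_out = SNR_in − NF
SNR_out = 59.3 − 14.0 = 45.3 dB

45.3 dB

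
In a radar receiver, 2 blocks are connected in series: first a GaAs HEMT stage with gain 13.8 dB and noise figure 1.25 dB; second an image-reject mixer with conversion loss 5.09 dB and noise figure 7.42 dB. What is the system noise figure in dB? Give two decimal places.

Convert to linear (a loss of L dB is a gain of −L dB): F_i = 10^(NF_i/10), G_i = 10^(G_i,dB/10)
  Stage 1: F_1 = 10^(1.25/10) = 1.334, G_1 = 10^(13.8/10) = 23.99
  Stage 2: F_2 = 10^(7.42/10) = 5.521, G_2 = 10^(−5.09/10) = 0.3097
Friis cascade:
  F = 1.334 + (5.521 − 1)/23.99 = 1.522
NF = 10 log₁₀(1.522) = 1.82 dB

1.82 dB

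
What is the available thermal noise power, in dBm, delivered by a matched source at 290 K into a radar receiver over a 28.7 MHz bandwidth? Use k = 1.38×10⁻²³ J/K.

−99.4 dBm

P_n = kTB = 1.38×10⁻²³ × 290 × 2.87×10⁷ = 1.15×10⁻¹³ W
In dBm: 10 log₁₀(1.15×10⁻¹³ / 10⁻³) = −99.4 dBm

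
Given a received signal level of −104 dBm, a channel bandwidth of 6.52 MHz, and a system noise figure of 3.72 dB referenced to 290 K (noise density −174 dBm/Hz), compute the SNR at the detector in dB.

Noise floor: N = −174 + 10 log₁₀(B) + NF
10 log₁₀(6.52×10⁶) = 68.14 dB
N = −174 + 68.14 + 3.72 = −102.14 dBm
SNR = P_sig − N = −104 − (−102.14) = −1.86 dB → −1.9 dB

−1.9 dB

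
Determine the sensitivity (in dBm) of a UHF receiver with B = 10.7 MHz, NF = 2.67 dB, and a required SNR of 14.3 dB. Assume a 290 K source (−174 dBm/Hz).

−86.7 dBm

Sensitivity = −174 + 10 log₁₀(B) + NF + SNR_min
= −174 + 70.29 + 2.67 + 14.3
= −86.74 dBm → −86.7 dBm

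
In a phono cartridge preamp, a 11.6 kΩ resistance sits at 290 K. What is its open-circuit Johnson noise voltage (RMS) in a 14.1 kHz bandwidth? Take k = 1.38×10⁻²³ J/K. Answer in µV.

1.62 µV

V_n = √(4kTRB)
4kTRB = 4 × 1.38×10⁻²³ × 290 × 1.16×10⁴ × 1.41×10⁴ = 2.62×10⁻¹² V²
V_n = √(2.62×10⁻¹²) = 1.62×10⁻⁶ V = 1.62 µV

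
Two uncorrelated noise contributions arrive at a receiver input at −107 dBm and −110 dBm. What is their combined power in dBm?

−105.2 dBm

Convert to linear, add, convert back:
P₁ = 2.00×10⁻¹⁴ W, P₂ = 1.00×10⁻¹⁴ W
P_tot = 3.00×10⁻¹⁴ W → 10 log₁₀(P_tot / 10⁻³) = −105.2 dBm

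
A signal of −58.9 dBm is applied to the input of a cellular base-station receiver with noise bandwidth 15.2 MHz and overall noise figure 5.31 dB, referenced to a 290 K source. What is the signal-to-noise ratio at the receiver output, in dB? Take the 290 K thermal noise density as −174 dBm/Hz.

38.0 dB

Noise floor: N = −174 + 10 log₁₀(B) + NF
10 log₁₀(1.52×10⁷) = 71.82 dB
N = −174 + 71.82 + 5.31 = −96.87 dBm
SNR = P_sig − N = −58.9 − (−96.87) = 37.97 dB → 38.0 dB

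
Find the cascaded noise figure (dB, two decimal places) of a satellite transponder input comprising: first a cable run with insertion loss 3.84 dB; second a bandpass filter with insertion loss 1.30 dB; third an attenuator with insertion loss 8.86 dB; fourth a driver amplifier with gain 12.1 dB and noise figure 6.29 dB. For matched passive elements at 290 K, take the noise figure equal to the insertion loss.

20.29 dB

Convert to linear (a loss of L dB is a gain of −L dB): F_i = 10^(NF_i/10), G_i = 10^(G_i,dB/10)
  Stage 1: F_1 = 10^(3.84/10) = 2.421, G_1 = 10^(−3.84/10) = 0.4130
  Stage 2: F_2 = 10^(1.30/10) = 1.349, G_2 = 10^(−1.30/10) = 0.7413
  Stage 3: F_3 = 10^(8.86/10) = 7.691, G_3 = 10^(−8.86/10) = 0.1300
  Stage 4: F_4 = 10^(6.29/10) = 4.256, G_4 = 10^(12.1/10) = 16.22
Friis cascade:
  F = 2.421 + (1.349 − 1)/0.4130 + (7.691 − 1)/0.3062 + (4.256 − 1)/0.03981 = 106.9
NF = 10 log₁₀(106.9) = 20.29 dB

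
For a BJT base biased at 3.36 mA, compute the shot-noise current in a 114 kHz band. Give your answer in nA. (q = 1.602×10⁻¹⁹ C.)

11.1 nA

I_n = √(2qI·B)
2qI·B = 2 × 1.602×10⁻¹⁹ × 3.36×10⁻³ × 1.14×10⁵ = 1.23×10⁻¹⁶ A²
I_n = √(1.23×10⁻¹⁶) = 1.11×10⁻⁸ A = 11.1 nA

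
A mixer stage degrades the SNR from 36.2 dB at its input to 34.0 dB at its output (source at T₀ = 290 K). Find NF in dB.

2.2 dB

NF (dB) = SNR_in(dB) − SNR_out(dB) when the source is at T₀
NF = 36.2 − 34.0 = 2.2 dB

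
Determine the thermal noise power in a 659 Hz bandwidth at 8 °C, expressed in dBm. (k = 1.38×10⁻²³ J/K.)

−145.9 dBm

T = 8 °C + 273.15 = 281.15 K
P_n = kTB = 1.38×10⁻²³ × 281.15 × 6.59×10² = 2.56×10⁻¹⁸ W
In dBm: 10 log₁₀(2.56×10⁻¹⁸ / 10⁻³) = −145.9 dBm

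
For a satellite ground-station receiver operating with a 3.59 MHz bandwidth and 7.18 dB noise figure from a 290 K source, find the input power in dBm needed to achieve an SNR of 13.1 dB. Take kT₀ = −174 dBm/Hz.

−88.2 dBm

Sensitivity = −174 + 10 log₁₀(B) + NF + SNR_min
= −174 + 65.55 + 7.18 + 13.1
= −88.17 dBm → −88.2 dBm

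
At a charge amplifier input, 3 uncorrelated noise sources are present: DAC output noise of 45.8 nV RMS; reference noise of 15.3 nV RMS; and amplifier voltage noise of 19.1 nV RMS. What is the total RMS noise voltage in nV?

51.9 nV

Uncorrelated sources add in power (mean-square): V_tot = √(ΣV_i²)
V_tot = √[(4.58×10⁻⁸)² + (1.53×10⁻⁸)² + (1.91×10⁻⁸)²] = 5.19×10⁻⁸ V = 51.9 nV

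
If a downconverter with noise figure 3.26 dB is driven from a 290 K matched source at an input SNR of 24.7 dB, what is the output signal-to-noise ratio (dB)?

By definition F = SNR_in/SNR_out, so in dB: SNR_out = SNR_in − NF
SNR_out = 24.7 − 3.26 = 21.44 dB

21.44 dB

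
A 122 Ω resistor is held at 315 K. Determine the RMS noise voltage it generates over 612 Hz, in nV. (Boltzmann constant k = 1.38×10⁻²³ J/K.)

V_n = √(4kTRB)
4kTRB = 4 × 1.38×10⁻²³ × 315 × 1.22×10² × 6.12×10² = 1.30×10⁻¹⁵ V²
V_n = √(1.30×10⁻¹⁵) = 3.60×10⁻⁸ V = 36.0 nV

36.0 nV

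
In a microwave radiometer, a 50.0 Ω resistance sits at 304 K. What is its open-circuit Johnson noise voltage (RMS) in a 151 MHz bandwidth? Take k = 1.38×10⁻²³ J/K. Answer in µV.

11.3 µV

V_n = √(4kTRB)
4kTRB = 4 × 1.38×10⁻²³ × 304 × 5.00×10¹ × 1.51×10⁸ = 1.27×10⁻¹⁰ V²
V_n = √(1.27×10⁻¹⁰) = 1.13×10⁻⁵ V = 11.3 µV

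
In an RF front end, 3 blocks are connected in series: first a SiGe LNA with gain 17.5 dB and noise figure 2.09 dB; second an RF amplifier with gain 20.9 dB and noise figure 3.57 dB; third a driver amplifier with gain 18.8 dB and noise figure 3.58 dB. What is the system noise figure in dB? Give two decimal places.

2.15 dB

Convert to linear (a loss of L dB is a gain of −L dB): F_i = 10^(NF_i/10), G_i = 10^(G_i,dB/10)
  Stage 1: F_1 = 10^(2.09/10) = 1.618, G_1 = 10^(17.5/10) = 56.23
  Stage 2: F_2 = 10^(3.57/10) = 2.275, G_2 = 10^(20.9/10) = 123.0
  Stage 3: F_3 = 10^(3.58/10) = 2.280, G_3 = 10^(18.8/10) = 75.86
Friis cascade:
  F = 1.618 + (2.275 − 1)/56.23 + (2.280 − 1)/6918 = 1.641
NF = 10 log₁₀(1.641) = 2.15 dB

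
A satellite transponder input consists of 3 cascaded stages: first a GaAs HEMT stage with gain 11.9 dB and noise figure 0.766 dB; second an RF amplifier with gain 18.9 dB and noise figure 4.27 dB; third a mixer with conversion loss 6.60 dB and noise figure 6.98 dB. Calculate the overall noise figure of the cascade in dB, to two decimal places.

1.15 dB

Convert to linear (a loss of L dB is a gain of −L dB): F_i = 10^(NF_i/10), G_i = 10^(G_i,dB/10)
  Stage 1: F_1 = 10^(0.766/10) = 1.193, G_1 = 10^(11.9/10) = 15.49
  Stage 2: F_2 = 10^(4.27/10) = 2.673, G_2 = 10^(18.9/10) = 77.62
  Stage 3: F_3 = 10^(6.98/10) = 4.989, G_3 = 10^(−6.60/10) = 0.2188
Friis cascade:
  F = 1.193 + (2.673 − 1)/15.49 + (4.989 − 1)/1202 = 1.304
NF = 10 log₁₀(1.304) = 1.15 dB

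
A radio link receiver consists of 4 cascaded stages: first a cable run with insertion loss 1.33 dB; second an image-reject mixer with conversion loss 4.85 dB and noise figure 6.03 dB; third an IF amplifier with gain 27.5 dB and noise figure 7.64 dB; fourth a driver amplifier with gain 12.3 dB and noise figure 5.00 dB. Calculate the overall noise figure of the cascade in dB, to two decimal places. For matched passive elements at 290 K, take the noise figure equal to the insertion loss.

Convert to linear (a loss of L dB is a gain of −L dB): F_i = 10^(NF_i/10), G_i = 10^(G_i,dB/10)
  Stage 1: F_1 = 10^(1.33/10) = 1.358, G_1 = 10^(−1.33/10) = 0.7362
  Stage 2: F_2 = 10^(6.03/10) = 4.009, G_2 = 10^(−4.85/10) = 0.3273
  Stage 3: F_3 = 10^(7.64/10) = 5.808, G_3 = 10^(27.5/10) = 562.3
  Stage 4: F_4 = 10^(5.00/10) = 3.162, G_4 = 10^(12.3/10) = 16.98
Friis cascade:
  F = 1.358 + (4.009 − 1)/0.7362 + (5.808 − 1)/0.2410 + (3.162 − 1)/135.5 = 25.41
NF = 10 log₁₀(25.41) = 14.05 dB

14.05 dB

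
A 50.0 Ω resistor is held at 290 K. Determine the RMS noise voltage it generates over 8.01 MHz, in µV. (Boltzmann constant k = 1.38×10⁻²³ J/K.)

V_n = √(4kTRB)
4kTRB = 4 × 1.38×10⁻²³ × 290 × 5.00×10¹ × 8.01×10⁶ = 6.41×10⁻¹² V²
V_n = √(6.41×10⁻¹²) = 2.53×10⁻⁶ V = 2.53 µV

2.53 µV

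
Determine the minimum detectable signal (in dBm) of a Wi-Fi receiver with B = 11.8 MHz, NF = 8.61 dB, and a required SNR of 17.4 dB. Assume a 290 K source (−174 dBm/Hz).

Sensitivity = −174 + 10 log₁₀(B) + NF + SNR_min
= −174 + 70.72 + 8.61 + 17.4
= −77.27 dBm → −77.3 dBm

−77.3 dBm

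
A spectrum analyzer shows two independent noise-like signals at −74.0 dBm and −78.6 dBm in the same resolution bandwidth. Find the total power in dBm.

−72.7 dBm

Convert to linear, add, convert back:
P₁ = 3.98×10⁻¹¹ W, P₂ = 1.38×10⁻¹¹ W
P_tot = 5.36×10⁻¹¹ W → 10 log₁₀(P_tot / 10⁻³) = −72.7 dBm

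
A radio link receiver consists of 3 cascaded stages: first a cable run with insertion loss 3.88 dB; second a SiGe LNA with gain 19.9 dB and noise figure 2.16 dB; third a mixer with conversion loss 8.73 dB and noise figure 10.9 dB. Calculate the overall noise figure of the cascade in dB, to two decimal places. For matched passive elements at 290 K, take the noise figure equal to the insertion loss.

Convert to linear (a loss of L dB is a gain of −L dB): F_i = 10^(NF_i/10), G_i = 10^(G_i,dB/10)
  Stage 1: F_1 = 10^(3.88/10) = 2.443, G_1 = 10^(−3.88/10) = 0.4093
  Stage 2: F_2 = 10^(2.16/10) = 1.644, G_2 = 10^(19.9/10) = 97.72
  Stage 3: F_3 = 10^(10.9/10) = 12.30, G_3 = 10^(−8.73/10) = 0.1340
Friis cascade:
  F = 2.443 + (1.644 − 1)/0.4093 + (12.30 − 1)/39.99 = 4.301
NF = 10 log₁₀(4.301) = 6.34 dB

6.34 dB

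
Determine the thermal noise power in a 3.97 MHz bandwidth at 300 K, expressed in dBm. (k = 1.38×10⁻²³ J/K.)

−107.8 dBm

P_n = kTB = 1.38×10⁻²³ × 300 × 3.97×10⁶ = 1.64×10⁻¹⁴ W
In dBm: 10 log₁₀(1.64×10⁻¹⁴ / 10⁻³) = −107.8 dBm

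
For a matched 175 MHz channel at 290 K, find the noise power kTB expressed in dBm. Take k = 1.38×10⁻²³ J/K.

−91.5 dBm

P_n = kTB = 1.38×10⁻²³ × 290 × 1.75×10⁸ = 7.00×10⁻¹³ W
In dBm: 10 log₁₀(7.00×10⁻¹³ / 10⁻³) = −91.5 dBm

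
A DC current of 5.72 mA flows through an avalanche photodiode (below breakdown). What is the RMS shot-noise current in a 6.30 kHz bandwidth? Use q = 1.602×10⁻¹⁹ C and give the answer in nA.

I_n = √(2qI·B)
2qI·B = 2 × 1.602×10⁻¹⁹ × 5.72×10⁻³ × 6.30×10³ = 1.15×10⁻¹⁷ A²
I_n = √(1.15×10⁻¹⁷) = 3.40×10⁻⁹ A = 3.40 nA

3.40 nA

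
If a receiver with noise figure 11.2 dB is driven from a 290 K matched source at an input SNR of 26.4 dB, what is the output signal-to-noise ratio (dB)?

By definition F = SNR_in/SNR_out, so in dB: SNR_out = SNR_in − NF
SNR_out = 26.4 − 11.2 = 15.2 dB

15.2 dB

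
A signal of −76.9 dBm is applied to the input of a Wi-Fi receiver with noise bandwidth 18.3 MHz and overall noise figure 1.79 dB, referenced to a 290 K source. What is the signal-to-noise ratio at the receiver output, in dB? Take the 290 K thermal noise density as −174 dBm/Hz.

Noise floor: N = −174 + 10 log₁₀(B) + NF
10 log₁₀(1.83×10⁷) = 72.62 dB
N = −174 + 72.62 + 1.79 = −99.59 dBm
SNR = P_sig − N = −76.9 − (−99.59) = 22.69 dB → 22.7 dB

22.7 dB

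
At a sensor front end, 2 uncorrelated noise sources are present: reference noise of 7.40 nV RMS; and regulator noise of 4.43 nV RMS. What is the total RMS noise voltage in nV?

8.62 nV

Uncorrelated sources add in power (mean-square): V_tot = √(ΣV_i²)
V_tot = √[(7.40×10⁻⁹)² + (4.43×10⁻⁹)²] = 8.62×10⁻⁹ V = 8.62 nV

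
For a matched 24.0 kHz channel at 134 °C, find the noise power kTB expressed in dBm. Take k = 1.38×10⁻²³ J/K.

−128.7 dBm

T = 134 °C + 273.15 = 407.15 K
P_n = kTB = 1.38×10⁻²³ × 407.15 × 2.40×10⁴ = 1.35×10⁻¹⁶ W
In dBm: 10 log₁₀(1.35×10⁻¹⁶ / 10⁻³) = −128.7 dBm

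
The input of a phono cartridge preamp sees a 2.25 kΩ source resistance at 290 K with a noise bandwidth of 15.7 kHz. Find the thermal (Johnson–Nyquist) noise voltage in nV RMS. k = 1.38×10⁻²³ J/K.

V_n = √(4kTRB)
4kTRB = 4 × 1.38×10⁻²³ × 290 × 2.25×10³ × 1.57×10⁴ = 5.65×10⁻¹³ V²
V_n = √(5.65×10⁻¹³) = 7.52×10⁻⁷ V = 752 nV

752 nV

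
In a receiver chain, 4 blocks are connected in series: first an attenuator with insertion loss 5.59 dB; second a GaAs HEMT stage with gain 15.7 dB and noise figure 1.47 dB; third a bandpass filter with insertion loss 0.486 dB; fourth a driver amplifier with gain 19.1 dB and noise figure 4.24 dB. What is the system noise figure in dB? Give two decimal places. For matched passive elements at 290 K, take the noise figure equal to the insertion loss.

7.22 dB

Convert to linear (a loss of L dB is a gain of −L dB): F_i = 10^(NF_i/10), G_i = 10^(G_i,dB/10)
  Stage 1: F_1 = 10^(5.59/10) = 3.622, G_1 = 10^(−5.59/10) = 0.2761
  Stage 2: F_2 = 10^(1.47/10) = 1.403, G_2 = 10^(15.7/10) = 37.15
  Stage 3: F_3 = 10^(0.486/10) = 1.118, G_3 = 10^(−0.486/10) = 0.8941
  Stage 4: F_4 = 10^(4.24/10) = 2.655, G_4 = 10^(19.1/10) = 81.28
Friis cascade:
  F = 3.622 + (1.403 − 1)/0.2761 + (1.118 − 1)/10.26 + (2.655 − 1)/9.171 = 5.274
NF = 10 log₁₀(5.274) = 7.22 dB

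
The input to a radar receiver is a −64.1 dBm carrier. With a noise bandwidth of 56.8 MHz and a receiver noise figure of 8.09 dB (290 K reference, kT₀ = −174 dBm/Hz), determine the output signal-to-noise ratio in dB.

24.3 dB

Noise floor: N = −174 + 10 log₁₀(B) + NF
10 log₁₀(5.68×10⁷) = 77.54 dB
N = −174 + 77.54 + 8.09 = −88.37 dBm
SNR = P_sig − N = −64.1 − (−88.37) = 24.27 dB → 24.3 dB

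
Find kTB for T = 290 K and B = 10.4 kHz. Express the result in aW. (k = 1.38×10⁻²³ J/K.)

41.6 aW

P_n = kTB = 1.38×10⁻²³ × 290 × 1.04×10⁴ = 4.16×10⁻¹⁷ W = 41.6 aW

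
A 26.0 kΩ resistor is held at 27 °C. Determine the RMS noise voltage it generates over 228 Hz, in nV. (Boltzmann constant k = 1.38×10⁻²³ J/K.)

T = 27 °C + 273.15 = 300.15 K
V_n = √(4kTRB)
4kTRB = 4 × 1.38×10⁻²³ × 300.15 × 2.60×10⁴ × 2.28×10² = 9.82×10⁻¹⁴ V²
V_n = √(9.82×10⁻¹⁴) = 3.13×10⁻⁷ V = 313 nV

313 nV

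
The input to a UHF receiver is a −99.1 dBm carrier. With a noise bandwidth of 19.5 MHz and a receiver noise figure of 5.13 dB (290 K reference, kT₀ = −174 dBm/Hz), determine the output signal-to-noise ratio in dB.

Noise floor: N = −174 + 10 log₁₀(B) + NF
10 log₁₀(1.95×10⁷) = 72.9 dB
N = −174 + 72.9 + 5.13 = −95.97 dBm
SNR = P_sig − N = −99.1 − (−95.97) = −3.13 dB → −3.1 dB

−3.1 dB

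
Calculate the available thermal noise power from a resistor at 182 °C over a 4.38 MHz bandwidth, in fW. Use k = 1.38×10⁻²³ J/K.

27.5 fW

T = 182 °C + 273.15 = 455.15 K
P_n = kTB = 1.38×10⁻²³ × 455.15 × 4.38×10⁶ = 2.75×10⁻¹⁴ W = 27.5 fW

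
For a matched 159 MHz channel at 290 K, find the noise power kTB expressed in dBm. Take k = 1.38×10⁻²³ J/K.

−92.0 dBm

P_n = kTB = 1.38×10⁻²³ × 290 × 1.59×10⁸ = 6.36×10⁻¹³ W
In dBm: 10 log₁₀(6.36×10⁻¹³ / 10⁻³) = −92.0 dBm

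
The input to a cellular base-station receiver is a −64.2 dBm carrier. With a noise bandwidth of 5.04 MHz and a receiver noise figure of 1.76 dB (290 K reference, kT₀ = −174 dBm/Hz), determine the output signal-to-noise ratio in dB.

41.0 dB

Noise floor: N = −174 + 10 log₁₀(B) + NF
10 log₁₀(5.04×10⁶) = 67.02 dB
N = −174 + 67.02 + 1.76 = −105.22 dBm
SNR = P_sig − N = −64.2 − (−105.22) = 41.02 dB → 41.0 dB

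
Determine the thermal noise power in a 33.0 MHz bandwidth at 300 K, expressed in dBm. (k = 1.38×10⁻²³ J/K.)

−98.6 dBm

P_n = kTB = 1.38×10⁻²³ × 300 × 3.30×10⁷ = 1.37×10⁻¹³ W
In dBm: 10 log₁₀(1.37×10⁻¹³ / 10⁻³) = −98.6 dBm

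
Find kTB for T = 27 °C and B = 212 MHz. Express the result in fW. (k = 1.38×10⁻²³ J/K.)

T = 27 °C + 273.15 = 300.15 K
P_n = kTB = 1.38×10⁻²³ × 300.15 × 2.12×10⁸ = 8.78×10⁻¹³ W = 878 fW

878 fW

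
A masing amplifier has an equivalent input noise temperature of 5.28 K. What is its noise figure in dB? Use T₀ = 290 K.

0.078 dB

F = 1 + T_e/T₀ = 1 + 5.28/290 = 1.01821
NF = 10 log₁₀(1.01821) = 0.078 dB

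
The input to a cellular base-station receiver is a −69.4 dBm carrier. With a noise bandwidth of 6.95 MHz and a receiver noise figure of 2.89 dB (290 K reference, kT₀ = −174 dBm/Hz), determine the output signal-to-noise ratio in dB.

Noise floor: N = −174 + 10 log₁₀(B) + NF
10 log₁₀(6.95×10⁶) = 68.42 dB
N = −174 + 68.42 + 2.89 = −102.69 dBm
SNR = P_sig − N = −69.4 − (−102.69) = 33.29 dB → 33.3 dB

33.3 dB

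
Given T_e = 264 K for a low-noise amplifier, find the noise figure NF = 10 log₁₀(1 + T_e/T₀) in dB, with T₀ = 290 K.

2.81 dB

F = 1 + T_e/T₀ = 1 + 264/290 = 1.91034
NF = 10 log₁₀(1.91034) = 2.81 dB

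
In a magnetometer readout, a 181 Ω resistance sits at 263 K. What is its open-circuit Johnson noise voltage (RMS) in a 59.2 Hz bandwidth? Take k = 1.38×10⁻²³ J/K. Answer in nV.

12.5 nV

V_n = √(4kTRB)
4kTRB = 4 × 1.38×10⁻²³ × 263 × 1.81×10² × 5.92×10¹ = 1.56×10⁻¹⁶ V²
V_n = √(1.56×10⁻¹⁶) = 1.25×10⁻⁸ V = 12.5 nV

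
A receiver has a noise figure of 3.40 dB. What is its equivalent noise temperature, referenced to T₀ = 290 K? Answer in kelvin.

344 K

F = 10^(3.40/10) = 2.18776
T_e = (F − 1)·T₀ = (2.18776 − 1) × 290 = 344 K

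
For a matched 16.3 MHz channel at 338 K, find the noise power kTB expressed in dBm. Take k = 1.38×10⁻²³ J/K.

−101.2 dBm

P_n = kTB = 1.38×10⁻²³ × 338 × 1.63×10⁷ = 7.60×10⁻¹⁴ W
In dBm: 10 log₁₀(7.60×10⁻¹⁴ / 10⁻³) = −101.2 dBm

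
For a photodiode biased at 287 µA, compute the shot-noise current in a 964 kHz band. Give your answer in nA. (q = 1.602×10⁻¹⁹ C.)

9.42 nA

I_n = √(2qI·B)
2qI·B = 2 × 1.602×10⁻¹⁹ × 2.87×10⁻⁴ × 9.64×10⁵ = 8.86×10⁻¹⁷ A²
I_n = √(8.86×10⁻¹⁷) = 9.42×10⁻⁹ A = 9.42 nA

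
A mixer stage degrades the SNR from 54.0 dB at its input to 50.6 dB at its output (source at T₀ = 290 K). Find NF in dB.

3.4 dB

NF (dB) = SNR_in(dB) − SNR_out(dB) when the source is at T₀
NF = 54.0 − 50.6 = 3.4 dB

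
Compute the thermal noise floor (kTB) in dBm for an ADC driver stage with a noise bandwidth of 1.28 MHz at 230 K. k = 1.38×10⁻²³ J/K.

P_n = kTB = 1.38×10⁻²³ × 230 × 1.28×10⁶ = 4.06×10⁻¹⁵ W
In dBm: 10 log₁₀(4.06×10⁻¹⁵ / 10⁻³) = −113.9 dBm

−113.9 dBm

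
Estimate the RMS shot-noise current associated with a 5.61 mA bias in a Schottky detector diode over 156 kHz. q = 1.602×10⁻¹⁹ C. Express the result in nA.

16.7 nA

I_n = √(2qI·B)
2qI·B = 2 × 1.602×10⁻¹⁹ × 5.61×10⁻³ × 1.56×10⁵ = 2.80×10⁻¹⁶ A²
I_n = √(2.80×10⁻¹⁶) = 1.67×10⁻⁸ A = 16.7 nA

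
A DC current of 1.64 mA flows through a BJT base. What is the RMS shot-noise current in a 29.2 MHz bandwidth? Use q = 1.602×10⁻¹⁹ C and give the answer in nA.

124 nA

I_n = √(2qI·B)
2qI·B = 2 × 1.602×10⁻¹⁹ × 1.64×10⁻³ × 2.92×10⁷ = 1.53×10⁻¹⁴ A²
I_n = √(1.53×10⁻¹⁴) = 1.24×10⁻⁷ A = 124 nA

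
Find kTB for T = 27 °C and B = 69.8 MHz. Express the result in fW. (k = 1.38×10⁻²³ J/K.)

T = 27 °C + 273.15 = 300.15 K
P_n = kTB = 1.38×10⁻²³ × 300.15 × 6.98×10⁷ = 2.89×10⁻¹³ W = 289 fW

289 fW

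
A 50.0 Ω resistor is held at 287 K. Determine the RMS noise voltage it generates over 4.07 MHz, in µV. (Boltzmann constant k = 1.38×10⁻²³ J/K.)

V_n = √(4kTRB)
4kTRB = 4 × 1.38×10⁻²³ × 287 × 5.00×10¹ × 4.07×10⁶ = 3.22×10⁻¹² V²
V_n = √(3.22×10⁻¹²) = 1.80×10⁻⁶ V = 1.80 µV

1.80 µV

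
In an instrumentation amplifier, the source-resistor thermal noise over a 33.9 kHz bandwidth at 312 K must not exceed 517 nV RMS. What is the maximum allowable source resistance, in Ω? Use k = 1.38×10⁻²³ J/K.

458 Ω

Johnson–Nyquist: V_n = √(4kTRB) ⇒ R = V_n² / (4kTB)
4kTB = 4 × 1.38×10⁻²³ × 312 × 3.39×10⁴ = 5.84×10⁻¹⁶
R = (5.17×10⁻⁷)² / 5.84×10⁻¹⁶ = 4.58×10² Ω = 458 Ω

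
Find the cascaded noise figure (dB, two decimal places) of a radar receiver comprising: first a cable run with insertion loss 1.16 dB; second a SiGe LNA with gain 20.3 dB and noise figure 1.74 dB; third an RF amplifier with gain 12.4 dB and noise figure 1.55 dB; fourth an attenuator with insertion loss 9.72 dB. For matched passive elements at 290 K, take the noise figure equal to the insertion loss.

2.92 dB

Convert to linear (a loss of L dB is a gain of −L dB): F_i = 10^(NF_i/10), G_i = 10^(G_i,dB/10)
  Stage 1: F_1 = 10^(1.16/10) = 1.306, G_1 = 10^(−1.16/10) = 0.7656
  Stage 2: F_2 = 10^(1.74/10) = 1.493, G_2 = 10^(20.3/10) = 107.2
  Stage 3: F_3 = 10^(1.55/10) = 1.429, G_3 = 10^(12.4/10) = 17.38
  Stage 4: F_4 = 10^(9.72/10) = 9.376, G_4 = 10^(−9.72/10) = 0.1067
Friis cascade:
  F = 1.306 + (1.493 − 1)/0.7656 + (1.429 − 1)/82.04 + (9.376 − 1)/1426 = 1.961
NF = 10 log₁₀(1.961) = 2.92 dB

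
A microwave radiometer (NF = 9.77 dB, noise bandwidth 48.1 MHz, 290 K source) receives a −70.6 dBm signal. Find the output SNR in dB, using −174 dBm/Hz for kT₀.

16.8 dB

Noise floor: N = −174 + 10 log₁₀(B) + NF
10 log₁₀(4.81×10⁷) = 76.82 dB
N = −174 + 76.82 + 9.77 = −87.41 dBm
SNR = P_sig − N = −70.6 − (−87.41) = 16.81 dB → 16.8 dB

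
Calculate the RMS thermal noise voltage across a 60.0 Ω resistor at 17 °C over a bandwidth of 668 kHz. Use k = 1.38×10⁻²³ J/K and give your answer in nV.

801 nV

T = 17 °C + 273.15 = 290.15 K
V_n = √(4kTRB)
4kTRB = 4 × 1.38×10⁻²³ × 290.15 × 6.00×10¹ × 6.68×10⁵ = 6.42×10⁻¹³ V²
V_n = √(6.42×10⁻¹³) = 8.01×10⁻⁷ V = 801 nV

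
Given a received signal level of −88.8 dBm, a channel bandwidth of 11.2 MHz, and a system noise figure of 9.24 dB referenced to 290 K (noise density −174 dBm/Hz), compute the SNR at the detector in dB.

Noise floor: N = −174 + 10 log₁₀(B) + NF
10 log₁₀(1.12×10⁷) = 70.49 dB
N = −174 + 70.49 + 9.24 = −94.27 dBm
SNR = P_sig − N = −88.8 − (−94.27) = 5.47 dB → 5.5 dB

5.5 dB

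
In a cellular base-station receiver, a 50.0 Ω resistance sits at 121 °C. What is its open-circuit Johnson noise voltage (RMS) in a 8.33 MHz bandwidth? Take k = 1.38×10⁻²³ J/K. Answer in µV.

3.01 µV

T = 121 °C + 273.15 = 394.15 K
V_n = √(4kTRB)
4kTRB = 4 × 1.38×10⁻²³ × 394.15 × 5.00×10¹ × 8.33×10⁶ = 9.06×10⁻¹² V²
V_n = √(9.06×10⁻¹²) = 3.01×10⁻⁶ V = 3.01 µV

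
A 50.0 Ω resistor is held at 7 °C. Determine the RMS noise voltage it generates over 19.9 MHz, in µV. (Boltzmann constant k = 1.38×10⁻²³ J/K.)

3.92 µV

T = 7 °C + 273.15 = 280.15 K
V_n = √(4kTRB)
4kTRB = 4 × 1.38×10⁻²³ × 280.15 × 5.00×10¹ × 1.99×10⁷ = 1.54×10⁻¹¹ V²
V_n = √(1.54×10⁻¹¹) = 3.92×10⁻⁶ V = 3.92 µV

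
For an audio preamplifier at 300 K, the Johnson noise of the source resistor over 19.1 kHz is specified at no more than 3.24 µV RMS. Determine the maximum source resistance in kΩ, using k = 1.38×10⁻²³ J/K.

33.2 kΩ

Johnson–Nyquist: V_n = √(4kTRB) ⇒ R = V_n² / (4kTB)
4kTB = 4 × 1.38×10⁻²³ × 300 × 1.91×10⁴ = 3.16×10⁻¹⁶
R = (3.24×10⁻⁶)² / 3.16×10⁻¹⁶ = 3.32×10⁴ Ω = 33.2 kΩ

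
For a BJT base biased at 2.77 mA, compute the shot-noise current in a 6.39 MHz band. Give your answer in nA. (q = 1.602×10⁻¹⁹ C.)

75.3 nA

I_n = √(2qI·B)
2qI·B = 2 × 1.602×10⁻¹⁹ × 2.77×10⁻³ × 6.39×10⁶ = 5.67×10⁻¹⁵ A²
I_n = √(5.67×10⁻¹⁵) = 7.53×10⁻⁸ A = 75.3 nA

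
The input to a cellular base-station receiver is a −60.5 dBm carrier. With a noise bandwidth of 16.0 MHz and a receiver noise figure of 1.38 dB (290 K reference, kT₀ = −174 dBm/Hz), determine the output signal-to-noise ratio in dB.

40.1 dB

Noise floor: N = −174 + 10 log₁₀(B) + NF
10 log₁₀(1.60×10⁷) = 72.04 dB
N = −174 + 72.04 + 1.38 = −100.58 dBm
SNR = P_sig − N = −60.5 − (−100.58) = 40.08 dB → 40.1 dB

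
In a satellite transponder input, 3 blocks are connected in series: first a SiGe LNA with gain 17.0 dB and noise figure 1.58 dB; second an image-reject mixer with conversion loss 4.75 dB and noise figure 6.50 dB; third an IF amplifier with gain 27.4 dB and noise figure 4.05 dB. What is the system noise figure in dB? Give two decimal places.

2.04 dB

Convert to linear (a loss of L dB is a gain of −L dB): F_i = 10^(NF_i/10), G_i = 10^(G_i,dB/10)
  Stage 1: F_1 = 10^(1.58/10) = 1.439, G_1 = 10^(17.0/10) = 50.12
  Stage 2: F_2 = 10^(6.50/10) = 4.467, G_2 = 10^(−4.75/10) = 0.3350
  Stage 3: F_3 = 10^(4.05/10) = 2.541, G_3 = 10^(27.4/10) = 549.5
Friis cascade:
  F = 1.439 + (4.467 − 1)/50.12 + (2.541 − 1)/16.79 = 1.600
NF = 10 log₁₀(1.600) = 2.04 dB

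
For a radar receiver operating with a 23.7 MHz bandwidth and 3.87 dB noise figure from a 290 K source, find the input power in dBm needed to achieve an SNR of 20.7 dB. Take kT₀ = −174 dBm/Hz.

Sensitivity = −174 + 10 log₁₀(B) + NF + SNR_min
= −174 + 73.75 + 3.87 + 20.7
= −75.68 dBm → −75.7 dBm

−75.7 dBm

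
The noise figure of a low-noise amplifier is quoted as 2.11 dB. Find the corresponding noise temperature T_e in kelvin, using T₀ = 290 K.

F = 10^(2.11/10) = 1.62555
T_e = (F − 1)·T₀ = (1.62555 − 1) × 290 = 181 K

181 K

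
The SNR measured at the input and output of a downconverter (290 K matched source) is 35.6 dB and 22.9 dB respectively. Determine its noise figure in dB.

12.7 dB

NF (dB) = SNR_in(dB) − SNR_out(dB) when the source is at T₀
NF = 35.6 − 22.9 = 12.7 dB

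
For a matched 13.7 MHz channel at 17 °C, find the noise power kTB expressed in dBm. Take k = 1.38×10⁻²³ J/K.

T = 17 °C + 273.15 = 290.15 K
P_n = kTB = 1.38×10⁻²³ × 290.15 × 1.37×10⁷ = 5.49×10⁻¹⁴ W
In dBm: 10 log₁₀(5.49×10⁻¹⁴ / 10⁻³) = −102.6 dBm

−102.6 dBm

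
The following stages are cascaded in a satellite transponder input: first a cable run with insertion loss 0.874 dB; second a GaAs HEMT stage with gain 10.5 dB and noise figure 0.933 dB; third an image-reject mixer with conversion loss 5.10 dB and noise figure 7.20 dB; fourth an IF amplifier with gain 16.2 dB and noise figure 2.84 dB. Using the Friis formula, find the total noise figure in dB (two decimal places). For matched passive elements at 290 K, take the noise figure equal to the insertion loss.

3.63 dB

Convert to linear (a loss of L dB is a gain of −L dB): F_i = 10^(NF_i/10), G_i = 10^(G_i,dB/10)
  Stage 1: F_1 = 10^(0.874/10) = 1.223, G_1 = 10^(−0.874/10) = 0.8177
  Stage 2: F_2 = 10^(0.933/10) = 1.240, G_2 = 10^(10.5/10) = 11.22
  Stage 3: F_3 = 10^(7.20/10) = 5.248, G_3 = 10^(−5.10/10) = 0.3090
  Stage 4: F_4 = 10^(2.84/10) = 1.923, G_4 = 10^(16.2/10) = 41.69
Friis cascade:
  F = 1.223 + (1.240 − 1)/0.8177 + (5.248 − 1)/9.175 + (1.923 − 1)/2.835 = 2.305
NF = 10 log₁₀(2.305) = 3.63 dB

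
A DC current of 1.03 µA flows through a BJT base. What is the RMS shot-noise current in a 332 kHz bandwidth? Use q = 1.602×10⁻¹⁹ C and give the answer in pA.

331 pA

I_n = √(2qI·B)
2qI·B = 2 × 1.602×10⁻¹⁹ × 1.03×10⁻⁶ × 3.32×10⁵ = 1.10×10⁻¹⁹ A²
I_n = √(1.10×10⁻¹⁹) = 3.31×10⁻¹⁰ A = 331 pA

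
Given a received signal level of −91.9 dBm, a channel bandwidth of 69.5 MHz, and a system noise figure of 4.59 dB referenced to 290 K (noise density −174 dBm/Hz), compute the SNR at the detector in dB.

Noise floor: N = −174 + 10 log₁₀(B) + NF
10 log₁₀(6.95×10⁷) = 78.42 dB
N = −174 + 78.42 + 4.59 = −90.99 dBm
SNR = P_sig − N = −91.9 − (−90.99) = −0.91 dB → −0.9 dB

−0.9 dB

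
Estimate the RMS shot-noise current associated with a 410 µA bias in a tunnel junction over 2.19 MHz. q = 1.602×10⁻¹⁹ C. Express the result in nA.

I_n = √(2qI·B)
2qI·B = 2 × 1.602×10⁻¹⁹ × 4.10×10⁻⁴ × 2.19×10⁶ = 2.88×10⁻¹⁶ A²
I_n = √(2.88×10⁻¹⁶) = 1.70×10⁻⁸ A = 17.0 nA

17.0 nA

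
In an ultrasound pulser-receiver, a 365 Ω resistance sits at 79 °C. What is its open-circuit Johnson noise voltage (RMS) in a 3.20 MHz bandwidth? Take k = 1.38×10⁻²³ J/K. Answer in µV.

4.76 µV

T = 79 °C + 273.15 = 352.15 K
V_n = √(4kTRB)
4kTRB = 4 × 1.38×10⁻²³ × 352.15 × 3.65×10² × 3.20×10⁶ = 2.27×10⁻¹¹ V²
V_n = √(2.27×10⁻¹¹) = 4.76×10⁻⁶ V = 4.76 µV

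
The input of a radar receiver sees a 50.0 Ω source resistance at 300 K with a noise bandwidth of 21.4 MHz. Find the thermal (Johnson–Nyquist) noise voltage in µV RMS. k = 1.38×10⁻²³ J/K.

4.21 µV

V_n = √(4kTRB)
4kTRB = 4 × 1.38×10⁻²³ × 300 × 5.00×10¹ × 2.14×10⁷ = 1.77×10⁻¹¹ V²
V_n = √(1.77×10⁻¹¹) = 4.21×10⁻⁶ V = 4.21 µV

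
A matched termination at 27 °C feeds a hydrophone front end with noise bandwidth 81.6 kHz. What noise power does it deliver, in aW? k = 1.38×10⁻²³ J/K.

338 aW

T = 27 °C + 273.15 = 300.15 K
P_n = kTB = 1.38×10⁻²³ × 300.15 × 8.16×10⁴ = 3.38×10⁻¹⁶ W = 338 aW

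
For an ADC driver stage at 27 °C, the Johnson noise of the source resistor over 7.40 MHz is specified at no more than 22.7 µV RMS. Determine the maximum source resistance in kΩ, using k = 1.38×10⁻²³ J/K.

4.20 kΩ

T = 27 °C + 273.15 = 300.15 K
Johnson–Nyquist: V_n = √(4kTRB) ⇒ R = V_n² / (4kTB)
4kTB = 4 × 1.38×10⁻²³ × 300.15 × 7.40×10⁶ = 1.23×10⁻¹³
R = (2.27×10⁻⁵)² / 1.23×10⁻¹³ = 4.20×10³ Ω = 4.20 kΩ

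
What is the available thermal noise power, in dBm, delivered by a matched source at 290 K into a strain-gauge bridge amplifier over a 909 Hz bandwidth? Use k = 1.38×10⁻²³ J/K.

−144.4 dBm

P_n = kTB = 1.38×10⁻²³ × 290 × 9.09×10² = 3.64×10⁻¹⁸ W
In dBm: 10 log₁₀(3.64×10⁻¹⁸ / 10⁻³) = −144.4 dBm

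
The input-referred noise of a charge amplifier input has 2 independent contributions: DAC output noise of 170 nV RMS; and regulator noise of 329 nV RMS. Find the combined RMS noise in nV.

Uncorrelated sources add in power (mean-square): V_tot = √(ΣV_i²)
V_tot = √[(1.70×10⁻⁷)² + (3.29×10⁻⁷)²] = 3.70×10⁻⁷ V = 370 nV

370 nV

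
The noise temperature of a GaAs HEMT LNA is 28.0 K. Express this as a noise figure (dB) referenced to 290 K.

0.400 dB

F = 1 + T_e/T₀ = 1 + 28.0/290 = 1.09655
NF = 10 log₁₀(1.09655) = 0.400 dB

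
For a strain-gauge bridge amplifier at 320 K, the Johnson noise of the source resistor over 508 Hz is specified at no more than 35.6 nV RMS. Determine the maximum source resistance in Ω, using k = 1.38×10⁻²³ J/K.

141 Ω

Johnson–Nyquist: V_n = √(4kTRB) ⇒ R = V_n² / (4kTB)
4kTB = 4 × 1.38×10⁻²³ × 320 × 5.08×10² = 8.97×10⁻¹⁸
R = (3.56×10⁻⁸)² / 8.97×10⁻¹⁸ = 1.41×10² Ω = 141 Ω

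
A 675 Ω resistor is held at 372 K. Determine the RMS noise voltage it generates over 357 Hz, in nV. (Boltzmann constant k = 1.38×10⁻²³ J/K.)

V_n = √(4kTRB)
4kTRB = 4 × 1.38×10⁻²³ × 372 × 6.75×10² × 3.57×10² = 4.95×10⁻¹⁵ V²
V_n = √(4.95×10⁻¹⁵) = 7.03×10⁻⁸ V = 70.3 nV

70.3 nV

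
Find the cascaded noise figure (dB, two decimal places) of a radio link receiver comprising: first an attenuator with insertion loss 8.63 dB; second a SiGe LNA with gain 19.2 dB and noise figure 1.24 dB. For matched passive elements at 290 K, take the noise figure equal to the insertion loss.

Convert to linear (a loss of L dB is a gain of −L dB): F_i = 10^(NF_i/10), G_i = 10^(G_i,dB/10)
  Stage 1: F_1 = 10^(8.63/10) = 7.295, G_1 = 10^(−8.63/10) = 0.1371
  Stage 2: F_2 = 10^(1.24/10) = 1.330, G_2 = 10^(19.2/10) = 83.18
Friis cascade:
  F = 7.295 + (1.330 − 1)/0.1371 = 9.705
NF = 10 log₁₀(9.705) = 9.87 dB

9.87 dB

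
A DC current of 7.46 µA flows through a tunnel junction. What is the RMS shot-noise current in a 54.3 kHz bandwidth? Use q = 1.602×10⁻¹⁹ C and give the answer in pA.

I_n = √(2qI·B)
2qI·B = 2 × 1.602×10⁻¹⁹ × 7.46×10⁻⁶ × 5.43×10⁴ = 1.30×10⁻¹⁹ A²
I_n = √(1.30×10⁻¹⁹) = 3.60×10⁻¹⁰ A = 360 pA

360 pA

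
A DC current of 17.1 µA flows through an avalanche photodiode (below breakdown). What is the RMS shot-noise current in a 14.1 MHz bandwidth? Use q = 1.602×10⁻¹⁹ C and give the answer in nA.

I_n = √(2qI·B)
2qI·B = 2 × 1.602×10⁻¹⁹ × 1.71×10⁻⁵ × 1.41×10⁷ = 7.73×10⁻¹⁷ A²
I_n = √(7.73×10⁻¹⁷) = 8.79×10⁻⁹ A = 8.79 nA

8.79 nA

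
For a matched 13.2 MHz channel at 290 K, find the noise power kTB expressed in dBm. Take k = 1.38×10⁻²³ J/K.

P_n = kTB = 1.38×10⁻²³ × 290 × 1.32×10⁷ = 5.28×10⁻¹⁴ W
In dBm: 10 log₁₀(5.28×10⁻¹⁴ / 10⁻³) = −102.8 dBm

−102.8 dBm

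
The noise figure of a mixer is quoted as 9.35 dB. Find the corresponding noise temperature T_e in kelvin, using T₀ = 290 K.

2207 K

F = 10^(9.35/10) = 8.60994
T_e = (F − 1)·T₀ = (8.60994 − 1) × 290 = 2207 K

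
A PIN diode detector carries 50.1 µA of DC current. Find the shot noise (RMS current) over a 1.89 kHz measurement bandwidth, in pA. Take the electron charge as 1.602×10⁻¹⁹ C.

174 pA

I_n = √(2qI·B)
2qI·B = 2 × 1.602×10⁻¹⁹ × 5.01×10⁻⁵ × 1.89×10³ = 3.03×10⁻²⁰ A²
I_n = √(3.03×10⁻²⁰) = 1.74×10⁻¹⁰ A = 174 pA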